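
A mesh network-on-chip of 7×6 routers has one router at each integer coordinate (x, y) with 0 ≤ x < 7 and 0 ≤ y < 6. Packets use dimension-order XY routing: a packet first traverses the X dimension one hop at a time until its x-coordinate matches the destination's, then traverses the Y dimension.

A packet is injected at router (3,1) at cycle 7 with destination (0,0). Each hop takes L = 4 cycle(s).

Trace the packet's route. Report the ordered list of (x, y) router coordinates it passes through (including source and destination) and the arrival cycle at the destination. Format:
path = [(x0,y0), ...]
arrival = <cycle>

hop 0: (3,1) @ cyc 7
hop 1: (2,1) @ cyc 11  [W]
hop 2: (1,1) @ cyc 15  [W]
hop 3: (0,1) @ cyc 19  [W]
hop 4: (0,0) @ cyc 23  [S]

path = [(3,1), (2,1), (1,1), (0,1), (0,0)]
arrival = 23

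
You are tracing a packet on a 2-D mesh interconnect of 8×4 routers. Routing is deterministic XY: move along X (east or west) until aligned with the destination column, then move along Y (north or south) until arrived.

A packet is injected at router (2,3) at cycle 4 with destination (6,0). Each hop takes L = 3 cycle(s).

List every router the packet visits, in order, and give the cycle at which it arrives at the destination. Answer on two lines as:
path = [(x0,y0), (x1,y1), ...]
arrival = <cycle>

  0. router=(2,3) cycle=4 (inject)
  1. router=(3,3) cycle=7 dir=E
  2. router=(4,3) cycle=10 dir=E
  3. router=(5,3) cycle=13 dir=E
  4. router=(6,3) cycle=16 dir=E
  5. router=(6,2) cycle=19 dir=S
  6. router=(6,1) cycle=22 dir=S
  7. router=(6,0) cycle=25 dir=S

path = [(2,3), (3,3), (4,3), (5,3), (6,3), (6,2), (6,1), (6,0)]
arrival = 25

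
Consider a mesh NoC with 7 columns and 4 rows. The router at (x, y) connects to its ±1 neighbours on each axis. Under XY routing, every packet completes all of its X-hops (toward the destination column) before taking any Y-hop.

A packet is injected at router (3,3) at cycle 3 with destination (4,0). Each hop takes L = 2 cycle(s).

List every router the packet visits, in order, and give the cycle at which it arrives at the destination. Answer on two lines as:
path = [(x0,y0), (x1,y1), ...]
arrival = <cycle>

path = [(3,3), (4,3), (4,2), (4,1), (4,0)]
arrival = 11

hop 0: (3,3) @ cyc 3
hop 1: (4,3) @ cyc 5  [E]
hop 2: (4,2) @ cyc 7  [S]
hop 3: (4,1) @ cyc 9  [S]
hop 4: (4,0) @ cyc 11  [S]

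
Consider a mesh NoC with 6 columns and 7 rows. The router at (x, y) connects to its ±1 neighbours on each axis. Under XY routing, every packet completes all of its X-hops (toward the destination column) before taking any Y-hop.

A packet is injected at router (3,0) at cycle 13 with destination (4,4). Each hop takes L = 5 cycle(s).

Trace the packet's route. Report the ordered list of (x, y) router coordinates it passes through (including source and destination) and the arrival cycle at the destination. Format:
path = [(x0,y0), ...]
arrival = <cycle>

path = [(3,0), (4,0), (4,1), (4,2), (4,3), (4,4)]
arrival = 38

t=13: at (3,0)
t=18: at (4,0) after E
t=23: at (4,1) after N
t=28: at (4,2) after N
t=33: at (4,3) after N
t=38: at (4,4) after N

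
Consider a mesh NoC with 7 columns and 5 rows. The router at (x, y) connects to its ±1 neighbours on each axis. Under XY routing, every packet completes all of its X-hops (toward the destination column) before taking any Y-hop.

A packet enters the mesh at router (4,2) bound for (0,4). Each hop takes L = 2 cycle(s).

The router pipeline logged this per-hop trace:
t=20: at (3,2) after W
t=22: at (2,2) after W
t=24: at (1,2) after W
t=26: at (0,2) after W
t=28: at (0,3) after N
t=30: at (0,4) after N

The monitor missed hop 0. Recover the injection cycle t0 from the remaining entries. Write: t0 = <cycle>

Hop 1 reached at cycle 20; hop k is at t0 + k·L.
t0 = cyc[1] − L = 20 − 2 = 18.

t0 = 18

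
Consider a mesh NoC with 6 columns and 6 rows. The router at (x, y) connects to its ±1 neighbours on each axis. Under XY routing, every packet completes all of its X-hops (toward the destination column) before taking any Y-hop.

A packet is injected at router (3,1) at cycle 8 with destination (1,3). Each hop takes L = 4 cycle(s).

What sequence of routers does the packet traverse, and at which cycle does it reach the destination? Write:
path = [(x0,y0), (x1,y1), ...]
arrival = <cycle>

  0. router=(3,1) cycle=8 (inject)
  1. router=(2,1) cycle=12 dir=W
  2. router=(1,1) cycle=16 dir=W
  3. router=(1,2) cycle=20 dir=N
  4. router=(1,3) cycle=24 dir=N

path = [(3,1), (2,1), (1,1), (1,2), (1,3)]
arrival = 24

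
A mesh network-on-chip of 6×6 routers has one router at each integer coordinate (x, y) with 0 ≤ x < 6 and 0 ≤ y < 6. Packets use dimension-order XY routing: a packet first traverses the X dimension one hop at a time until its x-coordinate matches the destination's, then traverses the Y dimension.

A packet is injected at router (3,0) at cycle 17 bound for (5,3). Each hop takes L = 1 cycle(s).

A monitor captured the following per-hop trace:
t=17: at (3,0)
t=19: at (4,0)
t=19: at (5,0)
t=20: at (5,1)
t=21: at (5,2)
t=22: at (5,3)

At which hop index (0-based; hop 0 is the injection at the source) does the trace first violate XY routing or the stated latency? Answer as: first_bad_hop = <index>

first_bad_hop = 1

  1: Δx=+1 Δy=+0 Δt=2 [BAD: Δcyc=2≠L]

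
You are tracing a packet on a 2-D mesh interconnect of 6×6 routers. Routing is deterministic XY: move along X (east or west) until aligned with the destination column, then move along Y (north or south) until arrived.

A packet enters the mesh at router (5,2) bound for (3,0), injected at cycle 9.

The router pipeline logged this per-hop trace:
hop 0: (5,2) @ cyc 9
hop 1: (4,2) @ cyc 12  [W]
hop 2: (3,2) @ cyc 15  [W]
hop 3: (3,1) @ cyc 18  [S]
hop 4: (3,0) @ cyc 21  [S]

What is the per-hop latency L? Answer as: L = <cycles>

L = 3

Between hops 0 and 1 the cycle counter advances 12 − 9 = 3.
Each hop adds L, hence L = 3.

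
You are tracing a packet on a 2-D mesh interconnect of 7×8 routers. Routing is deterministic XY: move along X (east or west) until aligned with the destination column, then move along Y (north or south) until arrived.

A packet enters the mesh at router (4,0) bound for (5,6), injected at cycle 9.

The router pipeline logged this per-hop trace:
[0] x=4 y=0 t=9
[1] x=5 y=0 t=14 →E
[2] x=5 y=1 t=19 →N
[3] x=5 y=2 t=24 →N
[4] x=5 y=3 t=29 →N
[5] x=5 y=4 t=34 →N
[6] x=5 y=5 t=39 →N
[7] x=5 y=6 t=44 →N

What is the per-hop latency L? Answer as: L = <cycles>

L = 5

From hop 0 (9) to hop 1 (14): +5 cycles.
One hop costs L cycles, so L = 5.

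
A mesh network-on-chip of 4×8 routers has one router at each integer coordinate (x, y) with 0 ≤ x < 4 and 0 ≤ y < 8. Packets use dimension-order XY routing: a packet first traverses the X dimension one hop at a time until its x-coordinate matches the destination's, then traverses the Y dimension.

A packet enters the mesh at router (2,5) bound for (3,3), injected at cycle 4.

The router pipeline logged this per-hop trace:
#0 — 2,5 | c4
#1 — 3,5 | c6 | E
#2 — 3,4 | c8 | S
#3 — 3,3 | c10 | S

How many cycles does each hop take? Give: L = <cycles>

Between hops 0 and 1 the cycle counter advances 6 − 4 = 2.
One hop costs L cycles, so L = 2.

L = 2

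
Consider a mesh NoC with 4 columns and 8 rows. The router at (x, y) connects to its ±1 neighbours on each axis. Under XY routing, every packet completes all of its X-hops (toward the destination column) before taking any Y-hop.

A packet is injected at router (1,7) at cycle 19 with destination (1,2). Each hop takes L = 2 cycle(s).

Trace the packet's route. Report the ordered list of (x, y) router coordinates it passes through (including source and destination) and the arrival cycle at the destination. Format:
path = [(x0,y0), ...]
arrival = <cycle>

path = [(1,7), (1,6), (1,5), (1,4), (1,3), (1,2)]
arrival = 29

hop 0: (1,7) @ cyc 19
hop 1: (1,6) @ cyc 21  [S]
hop 2: (1,5) @ cyc 23  [S]
hop 3: (1,4) @ cyc 25  [S]
hop 4: (1,3) @ cyc 27  [S]
hop 5: (1,2) @ cyc 29  [S]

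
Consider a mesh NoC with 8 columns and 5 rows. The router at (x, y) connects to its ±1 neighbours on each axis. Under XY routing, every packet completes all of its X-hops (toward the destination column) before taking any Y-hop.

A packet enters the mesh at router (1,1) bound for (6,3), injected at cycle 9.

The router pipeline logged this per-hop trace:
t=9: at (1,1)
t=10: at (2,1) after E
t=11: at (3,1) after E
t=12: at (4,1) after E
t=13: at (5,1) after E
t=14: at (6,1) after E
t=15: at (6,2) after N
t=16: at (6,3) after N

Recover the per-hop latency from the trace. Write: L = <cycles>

L = 1

Δcyc across hop 0→1: 10 − 9 = 1.
Each hop adds L, hence L = 1.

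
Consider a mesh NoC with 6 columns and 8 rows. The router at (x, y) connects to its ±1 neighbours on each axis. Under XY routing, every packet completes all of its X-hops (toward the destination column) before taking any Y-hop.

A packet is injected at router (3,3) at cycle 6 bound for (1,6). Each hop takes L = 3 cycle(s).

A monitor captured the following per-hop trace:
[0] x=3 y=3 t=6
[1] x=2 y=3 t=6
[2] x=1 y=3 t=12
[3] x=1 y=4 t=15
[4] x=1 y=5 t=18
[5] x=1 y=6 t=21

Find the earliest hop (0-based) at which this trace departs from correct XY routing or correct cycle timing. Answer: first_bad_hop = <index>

check 1→ d=(-1,0) cyc+0: BAD: Δcyc=0≠L

first_bad_hop = 1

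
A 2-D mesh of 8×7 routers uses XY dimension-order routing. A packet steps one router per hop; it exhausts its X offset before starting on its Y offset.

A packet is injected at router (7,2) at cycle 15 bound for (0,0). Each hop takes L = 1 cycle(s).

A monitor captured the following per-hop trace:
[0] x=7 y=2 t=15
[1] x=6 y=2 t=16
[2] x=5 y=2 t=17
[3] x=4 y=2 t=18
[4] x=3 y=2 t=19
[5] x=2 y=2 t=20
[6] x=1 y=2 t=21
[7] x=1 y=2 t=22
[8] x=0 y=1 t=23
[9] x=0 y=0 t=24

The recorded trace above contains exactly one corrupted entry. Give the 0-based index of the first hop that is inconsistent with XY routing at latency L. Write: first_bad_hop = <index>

first_bad_hop = 7

  1: Δx=-1 Δy=+0 Δt=1 [ok]
  2: Δx=-1 Δy=+0 Δt=1 [ok]
  3: Δx=-1 Δy=+0 Δt=1 [ok]
  4: Δx=-1 Δy=+0 Δt=1 [ok]
  5: Δx=-1 Δy=+0 Δt=1 [ok]
  6: Δx=-1 Δy=+0 Δt=1 [ok]
  7: Δx=+0 Δy=+0 Δt=1 [BAD: non-unit step]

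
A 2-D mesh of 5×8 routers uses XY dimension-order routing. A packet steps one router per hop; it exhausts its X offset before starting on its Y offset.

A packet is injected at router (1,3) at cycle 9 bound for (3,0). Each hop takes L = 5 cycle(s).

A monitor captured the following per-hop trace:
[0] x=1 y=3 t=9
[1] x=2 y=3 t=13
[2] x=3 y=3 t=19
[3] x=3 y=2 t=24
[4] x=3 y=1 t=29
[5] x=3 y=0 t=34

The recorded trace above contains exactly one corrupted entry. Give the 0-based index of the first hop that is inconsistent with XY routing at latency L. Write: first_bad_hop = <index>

check 1→ d=(1,0) cyc+4: BAD: Δcyc=4≠L

first_bad_hop = 1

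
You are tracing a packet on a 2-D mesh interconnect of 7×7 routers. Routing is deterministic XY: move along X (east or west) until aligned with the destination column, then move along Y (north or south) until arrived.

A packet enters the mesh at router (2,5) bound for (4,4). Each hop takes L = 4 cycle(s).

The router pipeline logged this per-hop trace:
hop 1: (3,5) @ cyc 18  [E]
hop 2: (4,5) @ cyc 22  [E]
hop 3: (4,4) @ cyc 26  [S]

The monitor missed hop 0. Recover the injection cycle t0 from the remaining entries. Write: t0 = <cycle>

t0 = 14

cyc[1] = 18 and cyc[k] = t0 + k·L for every k.
Therefore t0 = 18 − L = 14.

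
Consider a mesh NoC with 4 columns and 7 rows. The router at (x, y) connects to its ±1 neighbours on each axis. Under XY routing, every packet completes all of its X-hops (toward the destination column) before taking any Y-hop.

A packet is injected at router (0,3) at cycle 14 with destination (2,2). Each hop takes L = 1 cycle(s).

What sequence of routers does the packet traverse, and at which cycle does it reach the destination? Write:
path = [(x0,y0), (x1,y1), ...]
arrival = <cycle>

path = [(0,3), (1,3), (2,3), (2,2)]
arrival = 17

src (0,3)  cyc=14
E→(1,3)  cyc=15
E→(2,3)  cyc=16
S→(2,2)  cyc=17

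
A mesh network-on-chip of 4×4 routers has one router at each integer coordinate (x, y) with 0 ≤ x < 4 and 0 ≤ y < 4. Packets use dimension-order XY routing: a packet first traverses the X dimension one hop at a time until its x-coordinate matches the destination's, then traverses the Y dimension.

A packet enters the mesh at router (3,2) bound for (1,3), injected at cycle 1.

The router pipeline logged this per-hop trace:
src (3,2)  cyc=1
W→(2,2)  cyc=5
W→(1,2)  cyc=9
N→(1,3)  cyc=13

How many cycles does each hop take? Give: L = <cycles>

cyc[1] − cyc[0] = 5 − 1 = 4.
That increment is L by definition: L = 4.

L = 4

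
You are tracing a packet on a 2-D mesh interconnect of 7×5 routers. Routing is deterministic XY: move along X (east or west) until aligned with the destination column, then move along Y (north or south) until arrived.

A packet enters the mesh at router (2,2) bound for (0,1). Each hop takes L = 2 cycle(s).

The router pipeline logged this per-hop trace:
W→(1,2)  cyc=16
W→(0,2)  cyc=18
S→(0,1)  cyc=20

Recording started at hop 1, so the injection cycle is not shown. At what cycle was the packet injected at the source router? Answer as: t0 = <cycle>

At hop 1 the cycle is 16; in general cyc_k = t0 + kL.
Therefore t0 = 16 − L = 14.

t0 = 14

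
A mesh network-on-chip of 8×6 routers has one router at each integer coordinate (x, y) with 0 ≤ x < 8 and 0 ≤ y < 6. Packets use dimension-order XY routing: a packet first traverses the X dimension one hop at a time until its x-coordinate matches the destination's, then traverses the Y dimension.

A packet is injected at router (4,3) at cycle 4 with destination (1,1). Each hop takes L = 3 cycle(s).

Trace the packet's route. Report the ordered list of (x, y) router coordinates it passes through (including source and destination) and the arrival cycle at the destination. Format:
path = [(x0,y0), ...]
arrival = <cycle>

path = [(4,3), (3,3), (2,3), (1,3), (1,2), (1,1)]
arrival = 19

hop 0: (4,3) @ cyc 4
hop 1: (3,3) @ cyc 7  [W]
hop 2: (2,3) @ cyc 10  [W]
hop 3: (1,3) @ cyc 13  [W]
hop 4: (1,2) @ cyc 16  [S]
hop 5: (1,1) @ cyc 19  [S]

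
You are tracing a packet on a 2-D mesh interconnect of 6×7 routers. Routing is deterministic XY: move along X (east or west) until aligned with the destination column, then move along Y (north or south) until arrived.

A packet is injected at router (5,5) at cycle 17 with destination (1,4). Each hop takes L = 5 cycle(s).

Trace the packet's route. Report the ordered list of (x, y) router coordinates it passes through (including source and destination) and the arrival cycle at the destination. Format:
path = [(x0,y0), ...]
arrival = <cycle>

path = [(5,5), (4,5), (3,5), (2,5), (1,5), (1,4)]
arrival = 42

t=17: at (5,5)
t=22: at (4,5) after W
t=27: at (3,5) after W
t=32: at (2,5) after W
t=37: at (1,5) after W
t=42: at (1,4) after S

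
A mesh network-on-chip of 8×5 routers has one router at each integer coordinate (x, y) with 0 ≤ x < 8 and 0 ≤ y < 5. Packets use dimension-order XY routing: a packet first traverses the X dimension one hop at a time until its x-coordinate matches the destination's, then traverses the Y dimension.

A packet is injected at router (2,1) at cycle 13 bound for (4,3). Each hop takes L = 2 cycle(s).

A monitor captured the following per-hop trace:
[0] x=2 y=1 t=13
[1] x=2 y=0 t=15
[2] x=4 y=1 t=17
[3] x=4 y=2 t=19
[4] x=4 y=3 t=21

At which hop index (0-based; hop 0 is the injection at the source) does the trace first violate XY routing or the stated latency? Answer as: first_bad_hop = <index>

first_bad_hop = 1

[1] (+0,-1) / 2c ⇒ BAD: Y-move but x=2≠4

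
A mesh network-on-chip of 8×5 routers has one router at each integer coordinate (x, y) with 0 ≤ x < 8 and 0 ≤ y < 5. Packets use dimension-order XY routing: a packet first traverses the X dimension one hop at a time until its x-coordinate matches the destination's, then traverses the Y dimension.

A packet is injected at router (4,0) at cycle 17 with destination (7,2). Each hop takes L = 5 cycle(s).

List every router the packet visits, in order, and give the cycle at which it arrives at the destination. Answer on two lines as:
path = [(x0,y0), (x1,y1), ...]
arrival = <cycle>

hop 0: (4,0) @ cyc 17
hop 1: (5,0) @ cyc 22  [E]
hop 2: (6,0) @ cyc 27  [E]
hop 3: (7,0) @ cyc 32  [E]
hop 4: (7,1) @ cyc 37  [N]
hop 5: (7,2) @ cyc 42  [N]

path = [(4,0), (5,0), (6,0), (7,0), (7,1), (7,2)]
arrival = 42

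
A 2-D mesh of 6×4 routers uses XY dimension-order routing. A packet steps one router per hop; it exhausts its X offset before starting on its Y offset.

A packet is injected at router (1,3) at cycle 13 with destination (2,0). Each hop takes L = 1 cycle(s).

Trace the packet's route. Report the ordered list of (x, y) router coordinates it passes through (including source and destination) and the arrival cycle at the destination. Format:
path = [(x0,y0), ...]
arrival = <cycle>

path = [(1,3), (2,3), (2,2), (2,1), (2,0)]
arrival = 17

#0 — 1,3 | c13
#1 — 2,3 | c14 | E
#2 — 2,2 | c15 | S
#3 — 2,1 | c16 | S
#4 — 2,0 | c17 | S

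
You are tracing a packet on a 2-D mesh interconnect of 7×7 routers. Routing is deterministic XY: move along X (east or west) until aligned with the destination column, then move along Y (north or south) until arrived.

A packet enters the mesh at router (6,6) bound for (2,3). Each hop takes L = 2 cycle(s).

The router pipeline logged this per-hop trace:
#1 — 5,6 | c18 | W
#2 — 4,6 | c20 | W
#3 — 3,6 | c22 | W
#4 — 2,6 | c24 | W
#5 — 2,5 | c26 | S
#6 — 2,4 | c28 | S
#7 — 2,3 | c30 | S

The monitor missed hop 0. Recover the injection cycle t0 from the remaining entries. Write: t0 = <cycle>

t0 = 16

cyc[1] = 18 and cyc[k] = t0 + k·L for every k.
t0 = cyc[1] − L = 18 − 2 = 16.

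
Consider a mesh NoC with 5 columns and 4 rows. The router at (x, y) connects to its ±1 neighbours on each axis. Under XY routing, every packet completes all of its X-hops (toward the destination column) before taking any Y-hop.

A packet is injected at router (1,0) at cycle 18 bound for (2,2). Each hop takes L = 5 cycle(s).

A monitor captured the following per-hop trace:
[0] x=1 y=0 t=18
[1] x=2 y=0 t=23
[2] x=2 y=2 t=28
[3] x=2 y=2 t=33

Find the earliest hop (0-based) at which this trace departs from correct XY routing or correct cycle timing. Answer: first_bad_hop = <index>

[1] (+1,+0) / 5c ⇒ ok
[2] (+0,+2) / 5c ⇒ BAD: non-unit step

first_bad_hop = 2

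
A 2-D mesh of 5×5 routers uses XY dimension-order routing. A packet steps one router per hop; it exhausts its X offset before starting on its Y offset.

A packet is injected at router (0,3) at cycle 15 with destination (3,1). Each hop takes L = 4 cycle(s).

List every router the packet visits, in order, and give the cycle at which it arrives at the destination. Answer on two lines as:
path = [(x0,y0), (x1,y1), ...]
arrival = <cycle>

src (0,3)  cyc=15
E→(1,3)  cyc=19
E→(2,3)  cyc=23
E→(3,3)  cyc=27
S→(3,2)  cyc=31
S→(3,1)  cyc=35

path = [(0,3), (1,3), (2,3), (3,3), (3,2), (3,1)]
arrival = 35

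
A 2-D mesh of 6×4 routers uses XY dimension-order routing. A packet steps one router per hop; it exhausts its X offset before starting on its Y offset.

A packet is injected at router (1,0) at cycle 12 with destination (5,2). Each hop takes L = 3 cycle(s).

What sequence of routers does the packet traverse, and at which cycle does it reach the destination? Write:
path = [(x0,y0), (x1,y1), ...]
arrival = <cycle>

hop 0: (1,0) @ cyc 12
hop 1: (2,0) @ cyc 15  [E]
hop 2: (3,0) @ cyc 18  [E]
hop 3: (4,0) @ cyc 21  [E]
hop 4: (5,0) @ cyc 24  [E]
hop 5: (5,1) @ cyc 27  [N]
hop 6: (5,2) @ cyc 30  [N]

path = [(1,0), (2,0), (3,0), (4,0), (5,0), (5,1), (5,2)]
arrival = 30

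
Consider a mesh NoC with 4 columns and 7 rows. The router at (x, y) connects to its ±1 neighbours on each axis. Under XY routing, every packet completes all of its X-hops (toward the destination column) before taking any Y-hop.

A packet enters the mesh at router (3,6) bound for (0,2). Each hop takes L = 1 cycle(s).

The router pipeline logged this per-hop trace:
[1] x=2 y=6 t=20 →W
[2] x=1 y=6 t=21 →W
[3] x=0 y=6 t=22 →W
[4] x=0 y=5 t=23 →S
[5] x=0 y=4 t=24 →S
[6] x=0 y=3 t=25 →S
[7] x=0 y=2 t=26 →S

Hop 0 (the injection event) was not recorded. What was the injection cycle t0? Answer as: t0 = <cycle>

t0 = 19

At hop 1 the cycle is 20; in general cyc_k = t0 + kL.
Subtract one hop: t0 = 20 − 1 = 19.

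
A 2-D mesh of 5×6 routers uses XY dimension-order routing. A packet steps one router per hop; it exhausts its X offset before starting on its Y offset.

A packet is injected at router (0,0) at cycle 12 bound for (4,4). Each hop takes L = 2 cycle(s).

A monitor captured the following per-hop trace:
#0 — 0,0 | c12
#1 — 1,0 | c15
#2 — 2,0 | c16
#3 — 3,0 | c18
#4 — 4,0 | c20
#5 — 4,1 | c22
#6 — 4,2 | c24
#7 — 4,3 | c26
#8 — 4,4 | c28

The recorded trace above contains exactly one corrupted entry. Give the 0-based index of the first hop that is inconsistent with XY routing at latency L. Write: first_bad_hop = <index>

check 1→ d=(1,0) cyc+3: BAD: Δcyc=3≠L

first_bad_hop = 1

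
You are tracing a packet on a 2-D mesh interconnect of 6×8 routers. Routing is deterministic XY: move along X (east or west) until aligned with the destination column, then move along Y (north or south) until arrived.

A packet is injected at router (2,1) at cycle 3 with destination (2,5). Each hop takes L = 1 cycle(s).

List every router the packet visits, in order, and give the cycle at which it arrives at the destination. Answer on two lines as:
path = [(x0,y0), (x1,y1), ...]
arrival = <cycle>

path = [(2,1), (2,2), (2,3), (2,4), (2,5)]
arrival = 7

t=3: at (2,1)
t=4: at (2,2) after N
t=5: at (2,3) after N
t=6: at (2,4) after N
t=7: at (2,5) after N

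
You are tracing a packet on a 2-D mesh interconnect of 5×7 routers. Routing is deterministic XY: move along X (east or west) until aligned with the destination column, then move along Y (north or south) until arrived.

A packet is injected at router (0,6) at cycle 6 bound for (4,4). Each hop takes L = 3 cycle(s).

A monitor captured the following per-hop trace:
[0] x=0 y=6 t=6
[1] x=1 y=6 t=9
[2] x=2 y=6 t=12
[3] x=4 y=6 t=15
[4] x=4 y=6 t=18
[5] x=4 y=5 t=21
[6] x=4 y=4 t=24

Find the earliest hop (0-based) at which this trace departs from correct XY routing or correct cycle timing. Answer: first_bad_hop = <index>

first_bad_hop = 3

hop 1: step (+1,+0), +3 cyc — ok
hop 2: step (+1,+0), +3 cyc — ok
hop 3: step (+2,+0), +3 cyc — BAD: non-unit step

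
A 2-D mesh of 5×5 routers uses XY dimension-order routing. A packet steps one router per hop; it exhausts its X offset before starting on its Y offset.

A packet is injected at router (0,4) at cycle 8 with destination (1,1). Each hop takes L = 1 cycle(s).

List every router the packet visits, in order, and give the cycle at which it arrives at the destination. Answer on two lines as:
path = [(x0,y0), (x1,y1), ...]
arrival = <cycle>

path = [(0,4), (1,4), (1,3), (1,2), (1,1)]
arrival = 12

t=8: at (0,4)
t=9: at (1,4) after E
t=10: at (1,3) after S
t=11: at (1,2) after S
t=12: at (1,1) after S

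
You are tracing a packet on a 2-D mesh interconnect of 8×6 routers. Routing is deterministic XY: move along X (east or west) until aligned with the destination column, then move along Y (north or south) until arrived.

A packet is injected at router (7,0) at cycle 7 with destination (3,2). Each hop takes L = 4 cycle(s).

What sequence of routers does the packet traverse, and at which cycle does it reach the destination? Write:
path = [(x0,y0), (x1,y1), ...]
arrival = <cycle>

[0] x=7 y=0 t=7
[1] x=6 y=0 t=11 →W
[2] x=5 y=0 t=15 →W
[3] x=4 y=0 t=19 →W
[4] x=3 y=0 t=23 →W
[5] x=3 y=1 t=27 →N
[6] x=3 y=2 t=31 →N

path = [(7,0), (6,0), (5,0), (4,0), (3,0), (3,1), (3,2)]
arrival = 31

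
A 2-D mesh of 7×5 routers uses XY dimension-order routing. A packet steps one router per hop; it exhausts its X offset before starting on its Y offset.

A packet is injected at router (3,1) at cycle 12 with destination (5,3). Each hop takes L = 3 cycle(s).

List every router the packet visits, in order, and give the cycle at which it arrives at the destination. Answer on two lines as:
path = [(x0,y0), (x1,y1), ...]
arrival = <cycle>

#0 — 3,1 | c12
#1 — 4,1 | c15 | E
#2 — 5,1 | c18 | E
#3 — 5,2 | c21 | N
#4 — 5,3 | c24 | N

path = [(3,1), (4,1), (5,1), (5,2), (5,3)]
arrival = 24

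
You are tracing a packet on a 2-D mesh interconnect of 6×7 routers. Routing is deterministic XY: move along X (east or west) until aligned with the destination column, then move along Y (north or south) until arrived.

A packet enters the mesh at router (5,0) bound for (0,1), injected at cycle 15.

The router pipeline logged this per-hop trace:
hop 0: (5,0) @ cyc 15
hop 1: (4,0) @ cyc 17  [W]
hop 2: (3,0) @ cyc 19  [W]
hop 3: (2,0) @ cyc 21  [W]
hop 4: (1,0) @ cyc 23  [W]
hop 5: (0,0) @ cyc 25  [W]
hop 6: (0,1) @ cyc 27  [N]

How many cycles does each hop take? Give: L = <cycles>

From hop 0 (15) to hop 1 (17): +2 cycles.
Per-hop latency L = Δcyc = 2.

L = 2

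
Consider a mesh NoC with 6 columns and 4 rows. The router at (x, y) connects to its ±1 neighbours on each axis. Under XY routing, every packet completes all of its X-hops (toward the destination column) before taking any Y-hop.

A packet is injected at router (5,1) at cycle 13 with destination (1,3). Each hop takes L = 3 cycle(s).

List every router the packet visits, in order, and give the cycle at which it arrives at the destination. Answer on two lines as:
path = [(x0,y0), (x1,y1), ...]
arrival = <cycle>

path = [(5,1), (4,1), (3,1), (2,1), (1,1), (1,2), (1,3)]
arrival = 31

#0 — 5,1 | c13
#1 — 4,1 | c16 | W
#2 — 3,1 | c19 | W
#3 — 2,1 | c22 | W
#4 — 1,1 | c25 | W
#5 — 1,2 | c28 | N
#6 — 1,3 | c31 | N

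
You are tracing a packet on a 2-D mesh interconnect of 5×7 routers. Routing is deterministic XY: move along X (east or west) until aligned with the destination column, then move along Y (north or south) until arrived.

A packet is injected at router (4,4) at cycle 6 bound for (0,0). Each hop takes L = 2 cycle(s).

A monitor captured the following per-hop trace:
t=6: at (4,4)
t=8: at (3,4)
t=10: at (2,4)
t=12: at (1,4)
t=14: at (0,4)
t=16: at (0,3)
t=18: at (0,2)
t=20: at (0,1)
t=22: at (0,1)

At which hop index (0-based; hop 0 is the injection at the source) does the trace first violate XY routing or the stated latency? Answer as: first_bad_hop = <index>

[1] (-1,+0) / 2c ⇒ ok
[2] (-1,+0) / 2c ⇒ ok
[3] (-1,+0) / 2c ⇒ ok
[4] (-1,+0) / 2c ⇒ ok
[5] (+0,-1) / 2c ⇒ ok
[6] (+0,-1) / 2c ⇒ ok
[7] (+0,-1) / 2c ⇒ ok
[8] (+0,+0) / 2c ⇒ BAD: non-unit step

first_bad_hop = 8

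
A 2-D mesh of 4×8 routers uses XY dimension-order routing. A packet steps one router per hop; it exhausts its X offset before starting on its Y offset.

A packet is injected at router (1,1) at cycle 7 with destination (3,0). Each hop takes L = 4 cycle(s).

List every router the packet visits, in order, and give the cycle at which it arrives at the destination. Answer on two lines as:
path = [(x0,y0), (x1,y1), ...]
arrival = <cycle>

hop 0: (1,1) @ cyc 7
hop 1: (2,1) @ cyc 11  [E]
hop 2: (3,1) @ cyc 15  [E]
hop 3: (3,0) @ cyc 19  [S]

path = [(1,1), (2,1), (3,1), (3,0)]
arrival = 19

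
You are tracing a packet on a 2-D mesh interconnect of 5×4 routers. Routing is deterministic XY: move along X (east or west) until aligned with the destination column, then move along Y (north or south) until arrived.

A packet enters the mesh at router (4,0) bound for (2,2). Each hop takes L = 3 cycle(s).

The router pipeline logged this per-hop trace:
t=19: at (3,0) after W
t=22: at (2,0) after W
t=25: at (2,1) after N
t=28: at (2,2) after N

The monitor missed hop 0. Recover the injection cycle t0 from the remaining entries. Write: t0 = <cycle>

cyc[1] = 19 and cyc[k] = t0 + k·L for every k.
Subtract one hop: t0 = 19 − 3 = 16.

t0 = 16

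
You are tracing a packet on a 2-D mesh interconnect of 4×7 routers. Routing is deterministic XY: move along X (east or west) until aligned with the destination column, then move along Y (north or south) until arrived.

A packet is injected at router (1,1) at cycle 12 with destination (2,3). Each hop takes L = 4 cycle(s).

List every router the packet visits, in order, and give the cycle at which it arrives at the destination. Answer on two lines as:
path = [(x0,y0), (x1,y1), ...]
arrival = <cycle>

path = [(1,1), (2,1), (2,2), (2,3)]
arrival = 24

t=12: at (1,1)
t=16: at (2,1) after E
t=20: at (2,2) after N
t=24: at (2,3) after N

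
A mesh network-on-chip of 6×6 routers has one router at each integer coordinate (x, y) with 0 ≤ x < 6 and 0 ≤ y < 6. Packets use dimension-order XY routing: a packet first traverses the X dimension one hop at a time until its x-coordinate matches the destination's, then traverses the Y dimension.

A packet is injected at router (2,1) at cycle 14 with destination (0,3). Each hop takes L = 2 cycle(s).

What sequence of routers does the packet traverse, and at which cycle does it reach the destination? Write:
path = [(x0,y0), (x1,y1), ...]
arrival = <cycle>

#0 — 2,1 | c14
#1 — 1,1 | c16 | W
#2 — 0,1 | c18 | W
#3 — 0,2 | c20 | N
#4 — 0,3 | c22 | N

path = [(2,1), (1,1), (0,1), (0,2), (0,3)]
arrival = 22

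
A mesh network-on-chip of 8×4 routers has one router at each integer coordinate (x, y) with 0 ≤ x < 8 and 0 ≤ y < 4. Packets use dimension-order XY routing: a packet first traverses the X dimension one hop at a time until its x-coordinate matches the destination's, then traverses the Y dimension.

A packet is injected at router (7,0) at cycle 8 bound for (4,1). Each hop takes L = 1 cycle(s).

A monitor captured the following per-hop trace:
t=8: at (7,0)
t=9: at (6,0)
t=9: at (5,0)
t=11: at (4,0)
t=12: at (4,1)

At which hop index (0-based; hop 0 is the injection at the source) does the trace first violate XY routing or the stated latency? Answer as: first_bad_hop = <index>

hop 1: step (-1,+0), +1 cyc — ok
hop 2: step (-1,+0), +0 cyc — BAD: Δcyc=0≠L

first_bad_hop = 2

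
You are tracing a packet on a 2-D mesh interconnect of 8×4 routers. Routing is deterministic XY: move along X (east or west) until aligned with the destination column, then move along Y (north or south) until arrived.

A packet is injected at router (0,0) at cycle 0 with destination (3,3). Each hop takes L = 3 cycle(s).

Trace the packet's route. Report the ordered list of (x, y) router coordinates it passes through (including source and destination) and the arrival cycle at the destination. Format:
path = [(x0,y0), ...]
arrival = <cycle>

#0 — 0,0 | c0
#1 — 1,0 | c3 | E
#2 — 2,0 | c6 | E
#3 — 3,0 | c9 | E
#4 — 3,1 | c12 | N
#5 — 3,2 | c15 | N
#6 — 3,3 | c18 | N

path = [(0,0), (1,0), (2,0), (3,0), (3,1), (3,2), (3,3)]
arrival = 18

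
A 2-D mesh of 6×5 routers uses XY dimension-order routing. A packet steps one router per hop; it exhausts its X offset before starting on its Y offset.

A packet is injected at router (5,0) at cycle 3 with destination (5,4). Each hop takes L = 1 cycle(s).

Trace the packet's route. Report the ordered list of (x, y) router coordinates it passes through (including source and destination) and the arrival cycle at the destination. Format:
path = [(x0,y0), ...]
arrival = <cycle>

path = [(5,0), (5,1), (5,2), (5,3), (5,4)]
arrival = 7

src (5,0)  cyc=3
N→(5,1)  cyc=4
N→(5,2)  cyc=5
N→(5,3)  cyc=6
N→(5,4)  cyc=7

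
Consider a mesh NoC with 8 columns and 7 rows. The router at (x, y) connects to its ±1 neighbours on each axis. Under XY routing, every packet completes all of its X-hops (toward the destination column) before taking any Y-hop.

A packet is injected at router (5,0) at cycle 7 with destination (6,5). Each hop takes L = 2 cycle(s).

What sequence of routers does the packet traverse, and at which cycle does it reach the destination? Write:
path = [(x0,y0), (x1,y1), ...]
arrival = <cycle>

#0 — 5,0 | c7
#1 — 6,0 | c9 | E
#2 — 6,1 | c11 | N
#3 — 6,2 | c13 | N
#4 — 6,3 | c15 | N
#5 — 6,4 | c17 | N
#6 — 6,5 | c19 | N

path = [(5,0), (6,0), (6,1), (6,2), (6,3), (6,4), (6,5)]
arrival = 19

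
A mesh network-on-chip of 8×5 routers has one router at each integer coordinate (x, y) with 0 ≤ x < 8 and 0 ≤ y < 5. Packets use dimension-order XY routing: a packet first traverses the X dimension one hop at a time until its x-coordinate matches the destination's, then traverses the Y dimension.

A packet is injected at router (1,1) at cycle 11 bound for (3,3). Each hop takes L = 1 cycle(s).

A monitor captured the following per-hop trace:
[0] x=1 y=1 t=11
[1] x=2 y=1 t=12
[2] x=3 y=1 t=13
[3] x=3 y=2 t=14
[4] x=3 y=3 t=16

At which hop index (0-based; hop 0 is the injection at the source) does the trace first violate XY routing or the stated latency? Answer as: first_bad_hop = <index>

check 1→ d=(1,0) cyc+1: ok
check 2→ d=(1,0) cyc+1: ok
check 3→ d=(0,1) cyc+1: ok
check 4→ d=(0,1) cyc+2: BAD: Δcyc=2≠L

first_bad_hop = 4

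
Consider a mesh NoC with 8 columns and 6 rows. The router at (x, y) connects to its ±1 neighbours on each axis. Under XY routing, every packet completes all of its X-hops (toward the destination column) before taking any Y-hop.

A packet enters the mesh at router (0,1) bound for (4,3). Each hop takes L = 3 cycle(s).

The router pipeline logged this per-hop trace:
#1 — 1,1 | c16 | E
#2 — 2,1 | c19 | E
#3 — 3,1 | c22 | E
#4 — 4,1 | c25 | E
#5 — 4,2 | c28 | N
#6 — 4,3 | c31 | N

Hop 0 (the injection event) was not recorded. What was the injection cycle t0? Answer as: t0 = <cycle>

Hop 1 reached at cycle 16; hop k is at t0 + k·L.
Subtract one hop: t0 = 16 − 3 = 13.

t0 = 13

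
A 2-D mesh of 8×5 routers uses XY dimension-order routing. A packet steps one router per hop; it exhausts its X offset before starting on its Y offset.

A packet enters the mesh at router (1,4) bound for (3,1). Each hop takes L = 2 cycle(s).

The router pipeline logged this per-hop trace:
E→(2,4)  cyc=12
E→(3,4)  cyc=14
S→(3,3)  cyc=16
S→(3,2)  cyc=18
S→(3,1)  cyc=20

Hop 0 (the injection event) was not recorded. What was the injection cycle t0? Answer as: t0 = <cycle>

t0 = 10

At hop 1 the cycle is 12; in general cyc_k = t0 + kL.
t0 = cyc[1] − L = 12 − 2 = 10.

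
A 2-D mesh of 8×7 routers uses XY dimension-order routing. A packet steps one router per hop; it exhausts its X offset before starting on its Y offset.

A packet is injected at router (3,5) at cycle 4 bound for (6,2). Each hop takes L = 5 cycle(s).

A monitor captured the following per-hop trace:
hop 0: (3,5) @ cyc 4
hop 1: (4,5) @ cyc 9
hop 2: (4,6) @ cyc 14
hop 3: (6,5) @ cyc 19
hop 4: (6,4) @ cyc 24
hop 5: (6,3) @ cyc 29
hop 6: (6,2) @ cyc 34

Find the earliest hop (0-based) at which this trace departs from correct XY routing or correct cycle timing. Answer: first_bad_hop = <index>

  1: Δx=+1 Δy=+0 Δt=5 [ok]
  2: Δx=+0 Δy=+1 Δt=5 [BAD: Y-move but x=4≠6]

first_bad_hop = 2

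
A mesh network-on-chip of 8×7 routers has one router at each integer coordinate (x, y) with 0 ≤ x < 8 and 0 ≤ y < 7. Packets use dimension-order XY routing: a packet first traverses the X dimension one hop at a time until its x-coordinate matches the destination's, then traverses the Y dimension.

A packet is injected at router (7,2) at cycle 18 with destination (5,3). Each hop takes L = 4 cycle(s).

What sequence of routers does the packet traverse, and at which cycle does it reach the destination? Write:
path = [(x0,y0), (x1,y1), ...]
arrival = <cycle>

path = [(7,2), (6,2), (5,2), (5,3)]
arrival = 30

src (7,2)  cyc=18
W→(6,2)  cyc=22
W→(5,2)  cyc=26
N→(5,3)  cyc=30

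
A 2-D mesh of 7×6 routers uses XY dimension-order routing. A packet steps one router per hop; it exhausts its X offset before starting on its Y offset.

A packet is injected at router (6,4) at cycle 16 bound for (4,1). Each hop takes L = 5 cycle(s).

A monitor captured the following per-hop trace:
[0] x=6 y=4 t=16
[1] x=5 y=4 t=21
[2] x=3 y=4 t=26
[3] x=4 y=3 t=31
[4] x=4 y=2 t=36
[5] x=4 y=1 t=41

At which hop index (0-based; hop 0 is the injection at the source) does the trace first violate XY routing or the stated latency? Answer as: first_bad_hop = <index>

[1] (-1,+0) / 5c ⇒ ok
[2] (-2,+0) / 5c ⇒ BAD: non-unit step

first_bad_hop = 2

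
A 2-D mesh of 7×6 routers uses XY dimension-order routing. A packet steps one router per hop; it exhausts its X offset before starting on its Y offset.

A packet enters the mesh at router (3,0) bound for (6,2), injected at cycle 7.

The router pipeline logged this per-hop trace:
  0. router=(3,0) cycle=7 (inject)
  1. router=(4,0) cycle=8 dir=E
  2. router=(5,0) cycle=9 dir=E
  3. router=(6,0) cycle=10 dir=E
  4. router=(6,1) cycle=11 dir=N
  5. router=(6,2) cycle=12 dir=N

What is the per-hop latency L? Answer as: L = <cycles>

Between hops 0 and 1 the cycle counter advances 8 − 7 = 1.
That increment is L by definition: L = 1.

L = 1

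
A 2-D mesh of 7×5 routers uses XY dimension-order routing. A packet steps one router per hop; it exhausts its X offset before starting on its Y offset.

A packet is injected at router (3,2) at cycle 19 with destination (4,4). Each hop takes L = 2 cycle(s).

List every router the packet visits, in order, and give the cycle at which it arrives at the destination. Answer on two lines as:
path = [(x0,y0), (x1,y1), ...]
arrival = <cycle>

path = [(3,2), (4,2), (4,3), (4,4)]
arrival = 25

t=19: at (3,2)
t=21: at (4,2) after E
t=23: at (4,3) after N
t=25: at (4,4) after N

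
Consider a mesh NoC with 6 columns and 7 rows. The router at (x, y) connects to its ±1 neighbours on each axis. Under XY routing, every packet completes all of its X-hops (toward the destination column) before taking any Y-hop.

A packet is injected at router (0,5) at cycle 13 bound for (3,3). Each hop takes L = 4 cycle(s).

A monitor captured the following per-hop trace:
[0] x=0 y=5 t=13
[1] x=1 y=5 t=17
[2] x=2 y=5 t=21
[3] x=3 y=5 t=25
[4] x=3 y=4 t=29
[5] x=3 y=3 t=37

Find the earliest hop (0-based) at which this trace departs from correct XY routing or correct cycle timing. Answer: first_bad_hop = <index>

first_bad_hop = 5

[1] (+1,+0) / 4c ⇒ ok
[2] (+1,+0) / 4c ⇒ ok
[3] (+1,+0) / 4c ⇒ ok
[4] (+0,-1) / 4c ⇒ ok
[5] (+0,-1) / 8c ⇒ BAD: Δcyc=8≠L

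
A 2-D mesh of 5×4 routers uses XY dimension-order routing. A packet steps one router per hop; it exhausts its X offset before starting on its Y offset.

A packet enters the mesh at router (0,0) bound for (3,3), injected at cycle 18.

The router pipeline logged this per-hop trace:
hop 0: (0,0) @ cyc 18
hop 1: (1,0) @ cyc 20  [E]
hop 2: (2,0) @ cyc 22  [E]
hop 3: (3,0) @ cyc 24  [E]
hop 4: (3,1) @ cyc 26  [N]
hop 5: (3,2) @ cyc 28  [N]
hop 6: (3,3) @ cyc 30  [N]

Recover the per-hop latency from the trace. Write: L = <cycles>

L = 2

Δcyc across hop 0→1: 20 − 18 = 2.
Per-hop latency L = Δcyc = 2.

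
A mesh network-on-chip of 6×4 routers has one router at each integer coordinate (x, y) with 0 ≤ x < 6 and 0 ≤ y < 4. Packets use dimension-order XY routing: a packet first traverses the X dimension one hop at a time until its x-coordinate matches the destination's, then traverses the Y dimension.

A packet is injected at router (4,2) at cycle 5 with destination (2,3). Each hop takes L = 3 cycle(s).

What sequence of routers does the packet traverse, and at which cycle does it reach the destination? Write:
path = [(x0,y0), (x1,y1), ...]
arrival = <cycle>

path = [(4,2), (3,2), (2,2), (2,3)]
arrival = 14

  0. router=(4,2) cycle=5 (inject)
  1. router=(3,2) cycle=8 dir=W
  2. router=(2,2) cycle=11 dir=W
  3. router=(2,3) cycle=14 dir=N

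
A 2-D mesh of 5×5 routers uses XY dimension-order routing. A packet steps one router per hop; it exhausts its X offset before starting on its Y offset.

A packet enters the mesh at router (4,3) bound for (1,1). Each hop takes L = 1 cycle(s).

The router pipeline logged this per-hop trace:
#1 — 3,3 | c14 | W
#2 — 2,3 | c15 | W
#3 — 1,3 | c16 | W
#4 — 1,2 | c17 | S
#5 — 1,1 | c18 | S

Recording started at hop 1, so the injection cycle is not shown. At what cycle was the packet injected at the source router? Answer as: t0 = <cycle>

t0 = 13

Hop 1 reached at cycle 14; hop k is at t0 + k·L.
Therefore t0 = 14 − L = 13.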